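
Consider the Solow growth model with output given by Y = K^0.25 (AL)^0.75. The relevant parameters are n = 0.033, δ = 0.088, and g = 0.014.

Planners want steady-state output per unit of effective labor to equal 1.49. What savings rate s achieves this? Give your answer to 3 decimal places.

At the steady state, Δk = 0, so s·k^α = (n + g + δ)·k.
Since y* = [s/(n + g + δ)]^(α/(1−α)), we have s/(n + g + δ) = (y*)^((1−α)/α) = 1.49^3 = 3.3079.
Therefore s = 3.3079 × (n + g + δ) = 3.3079 × 0.135 = 0.4466.

s ≈ 0.447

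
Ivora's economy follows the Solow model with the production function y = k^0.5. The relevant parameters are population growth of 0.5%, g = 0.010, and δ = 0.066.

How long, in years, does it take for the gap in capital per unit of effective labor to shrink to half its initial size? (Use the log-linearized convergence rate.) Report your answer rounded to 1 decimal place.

half-life ≈ 17.1 years

Near the steady state the convergence rate is λ = (1 − α)(n + g + δ).
λ = (1 − 0.5) × 0.081 = 0.5 × 0.081 = 0.0405
Half-life = ln 2 / λ = 0.6931 / 0.0405 ≈ 17.11 years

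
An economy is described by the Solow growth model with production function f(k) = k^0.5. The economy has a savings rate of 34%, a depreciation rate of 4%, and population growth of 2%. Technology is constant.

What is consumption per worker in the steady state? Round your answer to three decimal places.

In steady state, investment equals break-even investment: s·k^α = (n + δ)·k.
Dividing both sides by k: k^(1−α) = s / (n + δ).
k^0.5 = 0.34 / (0.020 + 0.040) = 0.34 / 0.060 = 5.6667
k* = 5.6667^(1/0.5) ≈ 32.1115
y* = (k*)^α = 32.1115^0.5 ≈ 5.6667
c* = (1 − s)·y* = (1 − 0.34) × 5.6667 ≈ 3.7400

c* ≈ 3.740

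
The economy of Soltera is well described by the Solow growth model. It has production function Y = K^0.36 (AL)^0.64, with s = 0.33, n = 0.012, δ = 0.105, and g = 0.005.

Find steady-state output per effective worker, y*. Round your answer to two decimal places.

y* ≈ 1.75

At the steady state, Δk = 0, so s·k^α = (n + g + δ)·k.
Dividing both sides by k: k^(1−α) = s / (n + g + δ).
k^0.64 = 0.33 / (0.012 + 0.005 + 0.105) = 0.33 / 0.122 = 2.7049
k* = 2.7049^(1/0.64) ≈ 4.7341
y* = (k*)^α = 4.7341^0.36 ≈ 1.7502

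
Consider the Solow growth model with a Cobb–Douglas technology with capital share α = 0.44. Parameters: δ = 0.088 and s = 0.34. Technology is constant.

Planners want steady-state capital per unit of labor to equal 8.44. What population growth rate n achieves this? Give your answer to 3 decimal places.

n ≈ 0.015

At the steady state, Δk = 0, so s·k^α = (n + δ)·k.
So s / (n + δ) = (k*)^(1−α) = 8.44^0.56 = 3.3018.
Therefore n + δ = s / 3.3018 = 0.34 / 3.3018 = 0.1030, so n = 0.1030 − 0.088 = 0.0150.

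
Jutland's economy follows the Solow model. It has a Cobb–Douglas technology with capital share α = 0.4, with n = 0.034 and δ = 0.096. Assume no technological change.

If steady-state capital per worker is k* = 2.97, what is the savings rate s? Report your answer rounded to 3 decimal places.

In steady state, investment equals break-even investment: s·k^α = (n + δ)·k.
So s / (n + δ) = (k*)^(1−α) = 2.97^0.6 = 1.9216.
Therefore s = 1.9216 × (n + δ) = 1.9216 × 0.130 = 0.2498.

s ≈ 0.250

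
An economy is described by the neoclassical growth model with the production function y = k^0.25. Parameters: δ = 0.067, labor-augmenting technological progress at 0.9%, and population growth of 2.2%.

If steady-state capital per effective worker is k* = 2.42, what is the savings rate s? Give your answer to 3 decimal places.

In steady state, investment equals break-even investment: s·k^α = (n + g + δ)·k.
So s / (n + g + δ) = (k*)^(1−α) = 2.42^0.75 = 1.9403.
Therefore s = 1.9403 × (n + g + δ) = 1.9403 × 0.098 = 0.1901.

s ≈ 0.190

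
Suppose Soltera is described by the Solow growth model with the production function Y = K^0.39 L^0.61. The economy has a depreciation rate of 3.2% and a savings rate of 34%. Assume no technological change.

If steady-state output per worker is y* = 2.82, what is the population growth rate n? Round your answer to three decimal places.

At the steady state, Δk = 0, so s·k^α = (n + δ)·k.
Since y* = [s/(n + δ)]^(α/(1−α)), we have s/(n + δ) = (y*)^((1−α)/α) = 2.82^1.5641 = 5.0610.
Therefore n + δ = s / 5.0610 = 0.34 / 5.0610 = 0.0672, so n = 0.0672 − 0.032 = 0.0352.

n ≈ 0.035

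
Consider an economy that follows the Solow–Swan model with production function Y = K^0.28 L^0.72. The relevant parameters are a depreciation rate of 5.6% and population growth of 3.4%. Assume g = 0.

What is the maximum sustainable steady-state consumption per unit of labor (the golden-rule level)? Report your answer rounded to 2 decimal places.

At the golden rule, f'(k) = n + δ, so α·k^(α−1) = n + δ and k_gold = (α/(n + δ))^(1/(1−α)).
k_gold = (0.28/0.090)^(1/0.72) = 3.1111^1.3889 ≈ 4.8374
c_gold = f(k_gold) − (n + δ)·k_gold = 1.5549 − 0.090×4.8374 ≈ 1.1195

c_gold ≈ 1.12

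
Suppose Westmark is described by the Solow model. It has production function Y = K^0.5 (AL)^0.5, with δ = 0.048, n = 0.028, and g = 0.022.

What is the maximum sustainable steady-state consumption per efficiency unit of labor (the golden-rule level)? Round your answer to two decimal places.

c_gold ≈ 2.55

At the golden rule, f'(k) = n + g + δ, so α·k^(α−1) = n + g + δ and k_gold = (α/(n + g + δ))^(1/(1−α)).
k_gold = (0.5/0.098)^(1/0.5) = 5.1020^2 ≈ 26.0304
c_gold = f(k_gold) − (n + g + δ)·k_gold = 5.1020 − 0.098×26.0304 ≈ 2.5510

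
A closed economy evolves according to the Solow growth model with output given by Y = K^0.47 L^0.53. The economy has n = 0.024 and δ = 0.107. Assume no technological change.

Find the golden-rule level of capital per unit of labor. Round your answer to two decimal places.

k_gold ≈ 11.14

The golden rule sets f'(k) = n + δ, i.e. α·k^(α−1) = n + δ.
So k^(1−α) = α / (n + δ) = 0.47 / 0.131 = 3.5878.
k_gold = 3.5878^(1/0.53) ≈ 11.1390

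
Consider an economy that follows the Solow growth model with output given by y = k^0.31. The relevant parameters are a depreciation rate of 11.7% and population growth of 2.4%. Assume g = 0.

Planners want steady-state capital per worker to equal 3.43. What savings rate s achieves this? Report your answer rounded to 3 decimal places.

In steady state, investment equals break-even investment: s·k^α = (n + δ)·k.
So s / (n + δ) = (k*)^(1−α) = 3.43^0.69 = 2.3407.
Therefore s = 2.3407 × (n + δ) = 2.3407 × 0.141 = 0.3300.

s ≈ 0.330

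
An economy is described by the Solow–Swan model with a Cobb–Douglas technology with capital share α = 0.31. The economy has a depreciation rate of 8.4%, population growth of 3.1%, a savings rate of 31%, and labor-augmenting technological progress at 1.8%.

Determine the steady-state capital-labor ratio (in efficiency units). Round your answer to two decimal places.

Steady state requires s·f(k) = (n + g + δ)·k, i.e. s·k^α = (n + g + δ)·k.
Dividing both sides by k: k^(1−α) = s / (n + g + δ).
k^0.69 = 0.31 / (0.031 + 0.018 + 0.084) = 0.31 / 0.133 = 2.3308
k* = 2.3308^(1/0.69) ≈ 3.4089

k* = 3.41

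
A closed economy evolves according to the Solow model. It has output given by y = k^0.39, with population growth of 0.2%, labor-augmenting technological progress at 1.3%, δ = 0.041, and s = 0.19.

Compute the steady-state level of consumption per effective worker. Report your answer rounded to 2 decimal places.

Steady state requires s·f(k) = (n + g + δ)·k, i.e. s·k^α = (n + g + δ)·k.
Dividing both sides by k: k^(1−α) = s / (n + g + δ).
k^0.61 = 0.19 / (0.002 + 0.013 + 0.041) = 0.19 / 0.056 = 3.3929
k* = 3.3929^(1/0.61) ≈ 7.4095
y* = (k*)^α = 7.4095^0.39 ≈ 2.1838
c* = (1 − s)·y* = (1 − 0.19) × 2.1838 ≈ 1.7689

c* ≈ 1.77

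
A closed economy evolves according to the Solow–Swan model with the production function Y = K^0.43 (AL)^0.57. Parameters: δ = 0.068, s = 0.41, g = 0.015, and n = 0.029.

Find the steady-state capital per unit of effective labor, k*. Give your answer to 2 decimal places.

k* = 9.74

Steady state requires s·f(k) = (n + g + δ)·k, i.e. s·k^α = (n + g + δ)·k.
Dividing both sides by k: k^(1−α) = s / (n + g + δ).
k^0.57 = 0.41 / (0.029 + 0.015 + 0.068) = 0.41 / 0.112 = 3.6607
k* = 3.6607^(1/0.57) ≈ 9.7434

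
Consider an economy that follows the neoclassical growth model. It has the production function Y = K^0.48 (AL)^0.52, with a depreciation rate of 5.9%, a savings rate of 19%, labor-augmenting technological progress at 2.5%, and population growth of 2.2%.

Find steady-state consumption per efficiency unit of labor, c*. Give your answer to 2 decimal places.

c* ≈ 1.39

Steady state requires s·f(k) = (n + g + δ)·k, i.e. s·k^α = (n + g + δ)·k.
Dividing both sides by k: k^(1−α) = s / (n + g + δ).
k^0.52 = 0.19 / (0.022 + 0.025 + 0.059) = 0.19 / 0.106 = 1.7925
k* = 1.7925^(1/0.52) ≈ 3.0720
y* = (k*)^α = 3.0720^0.48 ≈ 1.7138
c* = (1 − s)·y* = (1 − 0.19) × 1.7138 ≈ 1.3882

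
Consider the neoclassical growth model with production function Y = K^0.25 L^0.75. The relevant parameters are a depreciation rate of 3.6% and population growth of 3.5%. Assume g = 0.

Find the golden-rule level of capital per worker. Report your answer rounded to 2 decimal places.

The golden rule sets f'(k) = n + δ, i.e. α·k^(α−1) = n + δ.
So k^(1−α) = α / (n + δ) = 0.25 / 0.071 = 3.5211.
k_gold = 3.5211^(1/0.75) ≈ 5.3568

k_gold ≈ 5.36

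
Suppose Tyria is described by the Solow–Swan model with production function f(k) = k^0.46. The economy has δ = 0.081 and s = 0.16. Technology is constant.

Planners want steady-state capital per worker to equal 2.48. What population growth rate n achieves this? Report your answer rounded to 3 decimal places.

In steady state, investment equals break-even investment: s·k^α = (n + δ)·k.
So s / (n + δ) = (k*)^(1−α) = 2.48^0.54 = 1.6331.
Therefore n + δ = s / 1.6331 = 0.16 / 1.6331 = 0.0980, so n = 0.0980 − 0.081 = 0.0170.

n ≈ 0.017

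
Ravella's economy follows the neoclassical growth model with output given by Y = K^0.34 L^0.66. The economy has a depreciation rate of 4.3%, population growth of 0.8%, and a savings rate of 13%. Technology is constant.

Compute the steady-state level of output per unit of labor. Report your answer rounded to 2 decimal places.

y* ≈ 1.62

In steady state, investment equals break-even investment: s·k^α = (n + δ)·k.
Dividing both sides by k: k^(1−α) = s / (n + δ).
k^0.66 = 0.13 / (0.008 + 0.043) = 0.13 / 0.051 = 2.5490
k* = 2.5490^(1/0.66) ≈ 4.1277
y* = (k*)^α = 4.1277^0.34 ≈ 1.6194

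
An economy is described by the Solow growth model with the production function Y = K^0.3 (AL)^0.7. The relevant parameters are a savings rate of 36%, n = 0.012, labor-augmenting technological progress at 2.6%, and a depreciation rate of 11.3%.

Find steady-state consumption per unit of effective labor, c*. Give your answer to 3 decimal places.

c* = 0.929

Steady state requires s·f(k) = (n + g + δ)·k, i.e. s·k^α = (n + g + δ)·k.
Dividing both sides by k: k^(1−α) = s / (n + g + δ).
k^0.7 = 0.36 / (0.012 + 0.026 + 0.113) = 0.36 / 0.151 = 2.3841
k* = 2.3841^(1/0.7) ≈ 3.4597
y* = (k*)^α = 3.4597^0.3 ≈ 1.4511
c* = (1 − s)·y* = (1 − 0.36) × 1.4511 ≈ 0.9287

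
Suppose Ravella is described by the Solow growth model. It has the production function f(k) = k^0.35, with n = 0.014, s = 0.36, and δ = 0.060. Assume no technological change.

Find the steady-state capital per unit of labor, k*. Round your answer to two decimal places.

k* = 11.40

Steady state requires s·f(k) = (n + δ)·k, i.e. s·k^α = (n + δ)·k.
Rearranging, k^(1−α) = s / (n + δ).
k^0.65 = 0.36 / (0.014 + 0.060) = 0.36 / 0.074 = 4.8649
k* = 4.8649^(1/0.65) ≈ 11.4035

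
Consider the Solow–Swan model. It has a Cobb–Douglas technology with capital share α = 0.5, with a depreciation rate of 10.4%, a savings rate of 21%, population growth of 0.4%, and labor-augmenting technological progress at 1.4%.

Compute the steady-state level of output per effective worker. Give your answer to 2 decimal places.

In steady state, investment equals break-even investment: s·k^α = (n + g + δ)·k.
Rearranging, k^(1−α) = s / (n + g + δ).
k^0.5 = 0.21 / (0.004 + 0.014 + 0.104) = 0.21 / 0.122 = 1.7213
k* = 1.7213^(1/0.5) ≈ 2.9629
y* = (k*)^α = 2.9629^0.5 ≈ 1.7213

y* = 1.72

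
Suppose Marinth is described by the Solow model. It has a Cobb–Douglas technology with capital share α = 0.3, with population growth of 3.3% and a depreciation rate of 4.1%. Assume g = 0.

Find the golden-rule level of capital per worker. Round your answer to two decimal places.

The golden rule sets f'(k) = n + δ, i.e. α·k^(α−1) = n + δ.
So k^(1−α) = α / (n + δ) = 0.3 / 0.074 = 4.0541.
k_gold = 4.0541^(1/0.7) ≈ 7.3862

k_gold ≈ 7.39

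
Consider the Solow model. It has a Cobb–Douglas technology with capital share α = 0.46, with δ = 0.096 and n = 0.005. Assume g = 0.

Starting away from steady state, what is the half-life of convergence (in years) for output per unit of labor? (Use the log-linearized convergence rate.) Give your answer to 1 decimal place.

t_½ ≈ 12.7 years

Near the steady state the convergence rate is λ = (1 − α)(n + δ).
λ = (1 − 0.46) × 0.101 = 0.54 × 0.101 = 0.05454
Half-life = ln 2 / λ = 0.6931 / 0.05454 ≈ 12.71 years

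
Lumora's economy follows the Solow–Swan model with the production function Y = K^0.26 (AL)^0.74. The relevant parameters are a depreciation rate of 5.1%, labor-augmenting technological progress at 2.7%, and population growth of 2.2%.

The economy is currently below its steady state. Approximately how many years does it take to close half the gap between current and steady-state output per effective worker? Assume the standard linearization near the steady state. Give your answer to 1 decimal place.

half-life ≈ 9.4 years

Near the steady state the convergence rate is λ = (1 − α)(n + g + δ).
λ = (1 − 0.26) × 0.100 = 0.74 × 0.100 = 0.0740
Half-life = ln 2 / λ = 0.6931 / 0.0740 ≈ 9.37 years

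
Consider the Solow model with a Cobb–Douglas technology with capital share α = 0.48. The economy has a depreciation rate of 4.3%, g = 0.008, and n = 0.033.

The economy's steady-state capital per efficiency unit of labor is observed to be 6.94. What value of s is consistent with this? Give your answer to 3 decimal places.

Steady state requires s·f(k) = (n + g + δ)·k, i.e. s·k^α = (n + g + δ)·k.
So s / (n + g + δ) = (k*)^(1−α) = 6.94^0.52 = 2.7385.
Therefore s = 2.7385 × (n + g + δ) = 2.7385 × 0.084 = 0.2300.

s ≈ 0.230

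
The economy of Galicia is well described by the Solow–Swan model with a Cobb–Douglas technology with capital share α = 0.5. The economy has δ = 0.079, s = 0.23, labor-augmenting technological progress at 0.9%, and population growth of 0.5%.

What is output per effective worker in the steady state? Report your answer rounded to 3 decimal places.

In steady state, investment equals break-even investment: s·k^α = (n + g + δ)·k.
Rearranging, k^(1−α) = s / (n + g + δ).
k^0.5 = 0.23 / (0.005 + 0.009 + 0.079) = 0.23 / 0.093 = 2.4731
k* = 2.4731^(1/0.5) ≈ 6.1162
y* = (k*)^α = 6.1162^0.5 ≈ 2.4731

y* ≈ 2.473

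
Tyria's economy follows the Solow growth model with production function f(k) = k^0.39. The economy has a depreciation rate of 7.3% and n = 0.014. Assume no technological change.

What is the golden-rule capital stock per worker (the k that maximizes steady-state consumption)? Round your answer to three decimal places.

The golden rule sets f'(k) = n + δ, i.e. α·k^(α−1) = n + δ.
So k^(1−α) = α / (n + δ) = 0.39 / 0.087 = 4.4828.
k_gold = 4.4828^(1/0.61) ≈ 11.6981

k_gold ≈ 11.698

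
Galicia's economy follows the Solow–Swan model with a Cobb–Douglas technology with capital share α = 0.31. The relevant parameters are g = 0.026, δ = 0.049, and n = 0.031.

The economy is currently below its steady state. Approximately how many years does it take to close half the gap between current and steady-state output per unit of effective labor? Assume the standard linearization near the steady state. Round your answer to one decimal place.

Near the steady state the convergence rate is λ = (1 − α)(n + g + δ).
λ = (1 − 0.31) × 0.106 = 0.69 × 0.106 = 0.07314
Half-life = ln 2 / λ = 0.6931 / 0.07314 ≈ 9.48 years

t_½ ≈ 9.5 years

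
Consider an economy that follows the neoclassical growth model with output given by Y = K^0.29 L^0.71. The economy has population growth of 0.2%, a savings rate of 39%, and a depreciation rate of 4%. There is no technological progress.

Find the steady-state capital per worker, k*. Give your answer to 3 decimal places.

At the steady state, Δk = 0, so s·k^α = (n + δ)·k.
Dividing both sides by k: k^(1−α) = s / (n + δ).
k^0.71 = 0.39 / (0.002 + 0.040) = 0.39 / 0.042 = 9.2857
k* = 9.2857^(1/0.71) ≈ 23.0738

k* ≈ 23.074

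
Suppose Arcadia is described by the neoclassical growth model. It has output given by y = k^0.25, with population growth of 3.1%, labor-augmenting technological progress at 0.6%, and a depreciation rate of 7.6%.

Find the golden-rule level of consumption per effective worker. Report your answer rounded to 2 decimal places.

At the golden rule, f'(k) = n + g + δ, so α·k^(α−1) = n + g + δ and k_gold = (α/(n + g + δ))^(1/(1−α)).
k_gold = (0.25/0.113)^(1/0.75) = 2.2124^1.3333 ≈ 2.8827
c_gold = f(k_gold) − (n + g + δ)·k_gold = 1.3030 − 0.113×2.8827 ≈ 0.9773

c_gold ≈ 0.98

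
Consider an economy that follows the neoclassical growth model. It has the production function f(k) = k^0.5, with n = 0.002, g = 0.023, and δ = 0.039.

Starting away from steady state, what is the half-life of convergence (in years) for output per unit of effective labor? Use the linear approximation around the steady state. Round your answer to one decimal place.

about 21.7 years

Near the steady state the convergence rate is λ = (1 − α)(n + g + δ).
λ = (1 − 0.5) × 0.064 = 0.5 × 0.064 = 0.0320
Half-life = ln 2 / λ = 0.6931 / 0.0320 ≈ 21.66 years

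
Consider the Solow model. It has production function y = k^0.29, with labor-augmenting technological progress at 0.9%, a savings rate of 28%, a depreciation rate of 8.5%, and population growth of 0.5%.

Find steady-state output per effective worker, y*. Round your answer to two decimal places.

y* ≈ 1.53

In steady state, investment equals break-even investment: s·k^α = (n + g + δ)·k.
Dividing both sides by k: k^(1−α) = s / (n + g + δ).
k^0.71 = 0.28 / (0.005 + 0.009 + 0.085) = 0.28 / 0.099 = 2.8283
k* = 2.8283^(1/0.71) ≈ 4.3247
y* = (k*)^α = 4.3247^0.29 ≈ 1.5291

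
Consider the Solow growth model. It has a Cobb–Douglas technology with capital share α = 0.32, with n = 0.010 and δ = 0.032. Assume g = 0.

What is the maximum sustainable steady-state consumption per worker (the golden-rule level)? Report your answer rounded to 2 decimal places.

c_gold ≈ 1.77

At the golden rule, f'(k) = n + δ, so α·k^(α−1) = n + δ and k_gold = (α/(n + δ))^(1/(1−α)).
k_gold = (0.32/0.042)^(1/0.68) = 7.6190^1.4706 ≈ 19.8116
c_gold = f(k_gold) − (n + δ)·k_gold = 2.6002 − 0.042×19.8116 ≈ 1.7681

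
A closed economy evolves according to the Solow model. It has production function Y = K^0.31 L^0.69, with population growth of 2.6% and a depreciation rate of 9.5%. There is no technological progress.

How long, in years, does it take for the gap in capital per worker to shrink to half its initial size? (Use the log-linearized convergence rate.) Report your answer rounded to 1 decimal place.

t_½ ≈ 8.3 years

Near the steady state the convergence rate is λ = (1 − α)(n + δ).
λ = (1 − 0.31) × 0.121 = 0.69 × 0.121 = 0.08349
Half-life = ln 2 / λ = 0.6931 / 0.08349 ≈ 8.30 years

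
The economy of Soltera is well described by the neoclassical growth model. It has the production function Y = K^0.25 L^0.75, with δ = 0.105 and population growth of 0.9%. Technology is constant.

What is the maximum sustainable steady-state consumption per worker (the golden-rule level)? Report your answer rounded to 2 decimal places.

At the golden rule, f'(k) = n + δ, so α·k^(α−1) = n + δ and k_gold = (α/(n + δ))^(1/(1−α)).
k_gold = (0.25/0.114)^(1/0.75) = 2.1930^1.3333 ≈ 2.8491
c_gold = f(k_gold) − (n + δ)·k_gold = 1.2992 − 0.114×2.8491 ≈ 0.9744

c_gold ≈ 0.97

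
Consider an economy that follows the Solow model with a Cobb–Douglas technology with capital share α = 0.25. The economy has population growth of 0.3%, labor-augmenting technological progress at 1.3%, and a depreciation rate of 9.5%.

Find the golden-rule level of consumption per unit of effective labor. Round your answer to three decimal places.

At the golden rule, f'(k) = n + g + δ, so α·k^(α−1) = n + g + δ and k_gold = (α/(n + g + δ))^(1/(1−α)).
k_gold = (0.25/0.111)^(1/0.75) = 2.2523^1.3333 ≈ 2.9523
c_gold = f(k_gold) − (n + g + δ)·k_gold = 1.3108 − 0.111×2.9523 ≈ 0.9831

c_gold ≈ 0.983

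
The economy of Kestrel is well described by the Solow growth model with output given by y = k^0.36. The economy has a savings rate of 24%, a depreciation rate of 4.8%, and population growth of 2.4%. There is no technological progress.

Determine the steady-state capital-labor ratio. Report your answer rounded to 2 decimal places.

k* ≈ 6.56

In steady state, investment equals break-even investment: s·k^α = (n + δ)·k.
Rearranging, k^(1−α) = s / (n + δ).
k^0.64 = 0.24 / (0.024 + 0.048) = 0.24 / 0.072 = 3.3333
k* = 3.3333^(1/0.64) ≈ 6.5613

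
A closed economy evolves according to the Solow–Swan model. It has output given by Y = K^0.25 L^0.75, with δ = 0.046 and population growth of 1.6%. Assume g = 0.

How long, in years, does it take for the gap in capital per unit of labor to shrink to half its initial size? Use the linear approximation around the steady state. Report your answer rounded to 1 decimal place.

about 14.9 years

Near the steady state the convergence rate is λ = (1 − α)(n + δ).
λ = (1 − 0.25) × 0.062 = 0.75 × 0.062 = 0.0465
Half-life = ln 2 / λ = 0.6931 / 0.0465 ≈ 14.91 years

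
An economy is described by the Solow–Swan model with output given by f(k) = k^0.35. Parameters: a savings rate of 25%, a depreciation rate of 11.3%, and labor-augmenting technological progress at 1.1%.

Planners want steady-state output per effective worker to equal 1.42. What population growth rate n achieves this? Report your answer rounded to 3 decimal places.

n ≈ 0.006

Steady state requires s·f(k) = (n + g + δ)·k, i.e. s·k^α = (n + g + δ)·k.
Since y* = [s/(n + g + δ)]^(α/(1−α)), we have s/(n + g + δ) = (y*)^((1−α)/α) = 1.42^1.8571 = 1.9179.
Therefore n + g + δ = s / 1.9179 = 0.25 / 1.9179 = 0.1304, so n = 0.1304 − 0.124 = 0.0064.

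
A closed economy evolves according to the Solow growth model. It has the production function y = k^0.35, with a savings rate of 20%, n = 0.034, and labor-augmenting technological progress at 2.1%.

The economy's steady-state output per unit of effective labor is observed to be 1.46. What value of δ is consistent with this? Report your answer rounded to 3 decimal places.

Steady state requires s·f(k) = (n + g + δ)·k, i.e. s·k^α = (n + g + δ)·k.
Since y* = [s/(n + g + δ)]^(α/(1−α)), we have s/(n + g + δ) = (y*)^((1−α)/α) = 1.46^1.8571 = 2.0194.
Therefore n + g + δ = s / 2.0194 = 0.20 / 2.0194 = 0.0990, so δ = 0.0990 − 0.055 = 0.0440.

δ ≈ 0.044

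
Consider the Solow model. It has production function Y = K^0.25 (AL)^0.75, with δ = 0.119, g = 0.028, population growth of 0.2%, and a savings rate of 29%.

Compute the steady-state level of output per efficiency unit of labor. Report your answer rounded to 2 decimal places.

At the steady state, Δk = 0, so s·k^α = (n + g + δ)·k.
Dividing both sides by k: k^(1−α) = s / (n + g + δ).
k^0.75 = 0.29 / (0.002 + 0.028 + 0.119) = 0.29 / 0.149 = 1.9463
k* = 1.9463^(1/0.75) ≈ 2.4300
y* = (k*)^α = 2.4300^0.25 ≈ 1.2485

y* ≈ 1.25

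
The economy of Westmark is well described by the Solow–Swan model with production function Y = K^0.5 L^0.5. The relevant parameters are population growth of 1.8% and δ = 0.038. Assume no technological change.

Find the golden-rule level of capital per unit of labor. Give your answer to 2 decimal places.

The golden rule sets f'(k) = n + δ, i.e. α·k^(α−1) = n + δ.
So k^(1−α) = α / (n + δ) = 0.5 / 0.056 = 8.9286.
k_gold = 8.9286^(1/0.5) ≈ 79.7199

k_gold ≈ 79.72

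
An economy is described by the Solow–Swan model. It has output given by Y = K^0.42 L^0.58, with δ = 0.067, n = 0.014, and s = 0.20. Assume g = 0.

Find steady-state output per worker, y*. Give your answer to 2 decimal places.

y* = 1.92

In steady state, investment equals break-even investment: s·k^α = (n + δ)·k.
Rearranging, k^(1−α) = s / (n + δ).
k^0.58 = 0.20 / (0.014 + 0.067) = 0.20 / 0.081 = 2.4691
k* = 2.4691^(1/0.58) ≈ 4.7511
y* = (k*)^α = 4.7511^0.42 ≈ 1.9242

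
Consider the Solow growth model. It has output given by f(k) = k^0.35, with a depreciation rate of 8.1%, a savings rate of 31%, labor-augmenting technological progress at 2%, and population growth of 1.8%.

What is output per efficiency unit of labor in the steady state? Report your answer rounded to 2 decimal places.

y* ≈ 1.67

Steady state requires s·f(k) = (n + g + δ)·k, i.e. s·k^α = (n + g + δ)·k.
Rearranging, k^(1−α) = s / (n + g + δ).
k^0.65 = 0.31 / (0.018 + 0.020 + 0.081) = 0.31 / 0.119 = 2.6050
k* = 2.6050^(1/0.65) ≈ 4.3622
y* = (k*)^α = 4.3622^0.35 ≈ 1.6745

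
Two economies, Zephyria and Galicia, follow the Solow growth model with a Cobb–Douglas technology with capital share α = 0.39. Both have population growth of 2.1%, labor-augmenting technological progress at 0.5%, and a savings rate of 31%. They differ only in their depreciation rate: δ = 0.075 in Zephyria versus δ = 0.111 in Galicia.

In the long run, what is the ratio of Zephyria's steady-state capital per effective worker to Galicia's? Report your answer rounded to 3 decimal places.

k*_Z / k*_G ≈ 1.648

Steady-state k* = [s/(n + g + δ)]^(1/(1−α)), so the ratio is [ (s_Z/(n + g + δ)_Z) / (s_G/(n + g + δ)_G) ]^1.6393.
s_Z/(n + g + δ)_Z = 0.31/0.101 = 3.0693; s_G/(n + g + δ)_G = 0.31/0.137 = 2.2628.
Ratio = (3.0693/2.2628)^1.6393 = 1.3564^1.6393 ≈ 1.6483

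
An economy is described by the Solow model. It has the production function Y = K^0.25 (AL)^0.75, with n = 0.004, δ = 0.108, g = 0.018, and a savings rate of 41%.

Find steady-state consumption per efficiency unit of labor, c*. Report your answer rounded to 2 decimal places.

At the steady state, Δk = 0, so s·k^α = (n + g + δ)·k.
Rearranging, k^(1−α) = s / (n + g + δ).
k^0.75 = 0.41 / (0.004 + 0.018 + 0.108) = 0.41 / 0.130 = 3.1538
k* = 3.1538^(1/0.75) ≈ 4.6250
y* = (k*)^α = 4.6250^0.25 ≈ 1.4665
c* = (1 − s)·y* = (1 − 0.41) × 1.4665 ≈ 0.8652

c* = 0.87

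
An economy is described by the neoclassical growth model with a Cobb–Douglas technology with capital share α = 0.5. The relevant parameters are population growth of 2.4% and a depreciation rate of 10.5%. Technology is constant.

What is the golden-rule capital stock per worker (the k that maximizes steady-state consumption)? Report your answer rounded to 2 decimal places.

k_gold ≈ 15.02

The golden rule sets f'(k) = n + δ, i.e. α·k^(α−1) = n + δ.
So k^(1−α) = α / (n + δ) = 0.5 / 0.129 = 3.8760.
k_gold = 3.8760^(1/0.5) ≈ 15.0234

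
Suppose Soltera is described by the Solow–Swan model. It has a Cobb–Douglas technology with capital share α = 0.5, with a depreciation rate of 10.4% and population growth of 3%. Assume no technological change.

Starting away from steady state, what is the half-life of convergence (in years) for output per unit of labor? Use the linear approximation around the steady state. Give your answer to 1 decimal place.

about 10.3 years

Near the steady state the convergence rate is λ = (1 − α)(n + δ).
λ = (1 − 0.5) × 0.134 = 0.5 × 0.134 = 0.0670
Half-life = ln 2 / λ = 0.6931 / 0.0670 ≈ 10.34 years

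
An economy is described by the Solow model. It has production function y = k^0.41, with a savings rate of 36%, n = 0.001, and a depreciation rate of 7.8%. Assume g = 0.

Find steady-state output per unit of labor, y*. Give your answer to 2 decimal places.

y* ≈ 2.87

In steady state, investment equals break-even investment: s·k^α = (n + δ)·k.
Dividing both sides by k: k^(1−α) = s / (n + δ).
k^0.59 = 0.36 / (0.001 + 0.078) = 0.36 / 0.079 = 4.5570
k* = 4.5570^(1/0.59) ≈ 13.0739
y* = (k*)^α = 13.0739^0.41 ≈ 2.8690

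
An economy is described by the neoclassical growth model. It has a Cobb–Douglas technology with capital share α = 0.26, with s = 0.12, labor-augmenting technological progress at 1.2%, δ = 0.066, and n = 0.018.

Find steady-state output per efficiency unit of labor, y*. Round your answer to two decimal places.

y* = 1.08

At the steady state, Δk = 0, so s·k^α = (n + g + δ)·k.
Rearranging, k^(1−α) = s / (n + g + δ).
k^0.74 = 0.12 / (0.018 + 0.012 + 0.066) = 0.12 / 0.096 = 1.2500
k* = 1.2500^(1/0.74) ≈ 1.3519
y* = (k*)^α = 1.3519^0.26 ≈ 1.0815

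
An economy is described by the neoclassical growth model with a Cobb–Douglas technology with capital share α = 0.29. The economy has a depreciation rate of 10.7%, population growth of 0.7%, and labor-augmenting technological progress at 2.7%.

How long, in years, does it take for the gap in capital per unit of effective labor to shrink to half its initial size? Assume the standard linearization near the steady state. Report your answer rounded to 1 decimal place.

Near the steady state the convergence rate is λ = (1 − α)(n + g + δ).
λ = (1 − 0.29) × 0.141 = 0.71 × 0.141 = 0.10011
Half-life = ln 2 / λ = 0.6931 / 0.10011 ≈ 6.92 years

t_½ ≈ 6.9 years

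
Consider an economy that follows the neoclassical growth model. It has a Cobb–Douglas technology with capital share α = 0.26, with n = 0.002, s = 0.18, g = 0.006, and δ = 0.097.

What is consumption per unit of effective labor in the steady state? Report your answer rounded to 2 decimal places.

c* ≈ 0.99

In steady state, investment equals break-even investment: s·k^α = (n + g + δ)·k.
Rearranging, k^(1−α) = s / (n + g + δ).
k^0.74 = 0.18 / (0.002 + 0.006 + 0.097) = 0.18 / 0.105 = 1.7143
k* = 1.7143^(1/0.74) ≈ 2.0717
y* = (k*)^α = 2.0717^0.26 ≈ 1.2085
c* = (1 − s)·y* = (1 − 0.18) × 1.2085 ≈ 0.9910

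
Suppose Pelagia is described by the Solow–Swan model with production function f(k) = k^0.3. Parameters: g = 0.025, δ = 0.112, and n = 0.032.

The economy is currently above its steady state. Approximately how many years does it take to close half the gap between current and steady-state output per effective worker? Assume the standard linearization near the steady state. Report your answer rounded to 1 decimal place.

Near the steady state the convergence rate is λ = (1 − α)(n + g + δ).
λ = (1 − 0.3) × 0.169 = 0.7 × 0.169 = 0.1183
Half-life = ln 2 / λ = 0.6931 / 0.1183 ≈ 5.86 years

about 5.9 years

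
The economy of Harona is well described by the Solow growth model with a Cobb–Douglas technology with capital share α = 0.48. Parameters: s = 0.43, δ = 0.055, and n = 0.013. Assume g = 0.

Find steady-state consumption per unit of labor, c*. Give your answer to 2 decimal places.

c* ≈ 3.13

Steady state requires s·f(k) = (n + δ)·k, i.e. s·k^α = (n + δ)·k.
Rearranging, k^(1−α) = s / (n + δ).
k^0.52 = 0.43 / (0.013 + 0.055) = 0.43 / 0.068 = 6.3235
k* = 6.3235^(1/0.52) ≈ 34.6979
y* = (k*)^α = 34.6979^0.48 ≈ 5.4871
c* = (1 − s)·y* = (1 − 0.43) × 5.4871 ≈ 3.1276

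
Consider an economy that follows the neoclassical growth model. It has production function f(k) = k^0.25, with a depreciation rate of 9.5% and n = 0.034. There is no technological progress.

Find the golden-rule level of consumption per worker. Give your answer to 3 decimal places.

At the golden rule, f'(k) = n + δ, so α·k^(α−1) = n + δ and k_gold = (α/(n + δ))^(1/(1−α)).
k_gold = (0.25/0.129)^(1/0.75) = 1.9380^1.3333 ≈ 2.4162
c_gold = f(k_gold) − (n + δ)·k_gold = 1.2468 − 0.129×2.4162 ≈ 0.9351

c_gold ≈ 0.935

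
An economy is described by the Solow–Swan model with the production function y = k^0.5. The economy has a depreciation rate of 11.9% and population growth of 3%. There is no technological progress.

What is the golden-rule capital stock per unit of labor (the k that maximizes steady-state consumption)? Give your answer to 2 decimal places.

k_gold ≈ 11.26

The golden rule sets f'(k) = n + δ, i.e. α·k^(α−1) = n + δ.
So k^(1−α) = α / (n + δ) = 0.5 / 0.149 = 3.3557.
k_gold = 3.3557^(1/0.5) ≈ 11.2607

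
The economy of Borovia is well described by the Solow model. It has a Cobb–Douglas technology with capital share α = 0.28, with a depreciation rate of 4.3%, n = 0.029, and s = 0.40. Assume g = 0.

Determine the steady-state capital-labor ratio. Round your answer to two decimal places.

k* = 10.82

At the steady state, Δk = 0, so s·k^α = (n + δ)·k.
Dividing both sides by k: k^(1−α) = s / (n + δ).
k^0.72 = 0.40 / (0.029 + 0.043) = 0.40 / 0.072 = 5.5556
k* = 5.5556^(1/0.72) ≈ 10.8230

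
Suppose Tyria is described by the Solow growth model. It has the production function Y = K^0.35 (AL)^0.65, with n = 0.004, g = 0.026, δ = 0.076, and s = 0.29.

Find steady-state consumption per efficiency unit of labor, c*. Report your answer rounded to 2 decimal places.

In steady state, investment equals break-even investment: s·k^α = (n + g + δ)·k.
Dividing both sides by k: k^(1−α) = s / (n + g + δ).
k^0.65 = 0.29 / (0.004 + 0.026 + 0.076) = 0.29 / 0.106 = 2.7358
k* = 2.7358^(1/0.65) ≈ 4.7037
y* = (k*)^α = 4.7037^0.35 ≈ 1.7193
c* = (1 − s)·y* = (1 − 0.29) × 1.7193 ≈ 1.2207

c* = 1.22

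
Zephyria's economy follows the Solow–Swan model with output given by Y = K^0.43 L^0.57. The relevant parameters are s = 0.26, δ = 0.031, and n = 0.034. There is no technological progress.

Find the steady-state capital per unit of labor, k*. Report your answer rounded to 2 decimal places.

k* = 11.38

Steady state requires s·f(k) = (n + δ)·k, i.e. s·k^α = (n + δ)·k.
Rearranging, k^(1−α) = s / (n + δ).
k^0.57 = 0.26 / (0.034 + 0.031) = 0.26 / 0.065 = 4.0000
k* = 4.0000^(1/0.57) ≈ 11.3827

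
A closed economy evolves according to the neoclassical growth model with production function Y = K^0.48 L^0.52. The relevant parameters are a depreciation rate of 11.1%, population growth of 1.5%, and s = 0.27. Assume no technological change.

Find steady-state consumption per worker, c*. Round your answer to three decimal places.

c* = 1.475

Steady state requires s·f(k) = (n + δ)·k, i.e. s·k^α = (n + δ)·k.
Rearranging, k^(1−α) = s / (n + δ).
k^0.52 = 0.27 / (0.015 + 0.111) = 0.27 / 0.126 = 2.1429
k* = 2.1429^(1/0.52) ≈ 4.3305
y* = (k*)^α = 4.3305^0.48 ≈ 2.0209
c* = (1 − s)·y* = (1 − 0.27) × 2.0209 ≈ 1.4753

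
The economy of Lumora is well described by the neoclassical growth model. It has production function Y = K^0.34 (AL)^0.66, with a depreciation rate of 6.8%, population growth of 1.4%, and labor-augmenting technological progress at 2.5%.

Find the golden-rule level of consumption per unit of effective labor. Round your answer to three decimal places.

c_gold ≈ 1.197

At the golden rule, f'(k) = n + g + δ, so α·k^(α−1) = n + g + δ and k_gold = (α/(n + g + δ))^(1/(1−α)).
k_gold = (0.34/0.107)^(1/0.66) = 3.1776^1.5152 ≈ 5.7648
c_gold = f(k_gold) − (n + g + δ)·k_gold = 1.8141 − 0.107×5.7648 ≈ 1.1973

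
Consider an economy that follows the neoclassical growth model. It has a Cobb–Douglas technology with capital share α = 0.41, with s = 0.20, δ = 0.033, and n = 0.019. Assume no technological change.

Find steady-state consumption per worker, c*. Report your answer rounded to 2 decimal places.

c* = 2.04

In steady state, investment equals break-even investment: s·k^α = (n + δ)·k.
Dividing both sides by k: k^(1−α) = s / (n + δ).
k^0.59 = 0.20 / (0.019 + 0.033) = 0.20 / 0.052 = 3.8462
k* = 3.8462^(1/0.59) ≈ 9.8080
y* = (k*)^α = 9.8080^0.41 ≈ 2.5500
c* = (1 − s)·y* = (1 − 0.20) × 2.5500 ≈ 2.0400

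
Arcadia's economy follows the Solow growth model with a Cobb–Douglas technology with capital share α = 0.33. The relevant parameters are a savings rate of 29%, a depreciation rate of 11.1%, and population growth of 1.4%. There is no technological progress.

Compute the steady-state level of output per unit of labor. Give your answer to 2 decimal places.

y* ≈ 1.51

Steady state requires s·f(k) = (n + δ)·k, i.e. s·k^α = (n + δ)·k.
Dividing both sides by k: k^(1−α) = s / (n + δ).
k^0.67 = 0.29 / (0.014 + 0.111) = 0.29 / 0.125 = 2.3200
k* = 2.3200^(1/0.67) ≈ 3.5116
y* = (k*)^α = 3.5116^0.33 ≈ 1.5136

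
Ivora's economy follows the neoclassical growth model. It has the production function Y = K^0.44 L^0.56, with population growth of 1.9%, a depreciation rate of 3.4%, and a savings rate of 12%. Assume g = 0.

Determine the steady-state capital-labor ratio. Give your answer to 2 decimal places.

At the steady state, Δk = 0, so s·k^α = (n + δ)·k.
Dividing both sides by k: k^(1−α) = s / (n + δ).
k^0.56 = 0.12 / (0.019 + 0.034) = 0.12 / 0.053 = 2.2642
k* = 2.2642^(1/0.56) ≈ 4.3031

k* = 4.30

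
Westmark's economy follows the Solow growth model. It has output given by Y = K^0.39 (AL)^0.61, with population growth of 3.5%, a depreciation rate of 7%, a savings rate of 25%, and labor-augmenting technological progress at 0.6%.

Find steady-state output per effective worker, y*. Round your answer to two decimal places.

y* = 1.68

In steady state, investment equals break-even investment: s·k^α = (n + g + δ)·k.
Dividing both sides by k: k^(1−α) = s / (n + g + δ).
k^0.61 = 0.25 / (0.035 + 0.006 + 0.070) = 0.25 / 0.111 = 2.2523
k* = 2.2523^(1/0.61) ≈ 3.7851
y* = (k*)^α = 3.7851^0.39 ≈ 1.6805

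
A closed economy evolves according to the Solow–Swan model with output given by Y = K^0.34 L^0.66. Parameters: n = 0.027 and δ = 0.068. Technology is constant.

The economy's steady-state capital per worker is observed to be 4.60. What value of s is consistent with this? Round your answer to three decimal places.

At the steady state, Δk = 0, so s·k^α = (n + δ)·k.
So s / (n + δ) = (k*)^(1−α) = 4.60^0.66 = 2.7379.
Therefore s = 2.7379 × (n + δ) = 2.7379 × 0.095 = 0.2601.

s ≈ 0.260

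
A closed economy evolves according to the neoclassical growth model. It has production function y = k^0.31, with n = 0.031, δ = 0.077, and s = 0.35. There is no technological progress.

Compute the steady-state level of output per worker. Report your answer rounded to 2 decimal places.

y* = 1.70

In steady state, investment equals break-even investment: s·k^α = (n + δ)·k.
Rearranging, k^(1−α) = s / (n + δ).
k^0.69 = 0.35 / (0.031 + 0.077) = 0.35 / 0.108 = 3.2407
k* = 3.2407^(1/0.69) ≈ 5.4961
y* = (k*)^α = 5.4961^0.31 ≈ 1.6960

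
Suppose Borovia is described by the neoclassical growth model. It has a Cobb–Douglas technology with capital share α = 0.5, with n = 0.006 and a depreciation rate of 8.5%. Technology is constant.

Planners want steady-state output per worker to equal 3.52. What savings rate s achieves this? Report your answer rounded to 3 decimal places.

s ≈ 0.320

Steady state requires s·f(k) = (n + δ)·k, i.e. s·k^α = (n + δ)·k.
Since y* = [s/(n + δ)]^(α/(1−α)), we have s/(n + δ) = (y*)^((1−α)/α) = 3.52^1 = 3.5200.
Therefore s = 3.5200 × (n + δ) = 3.5200 × 0.091 = 0.3203.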